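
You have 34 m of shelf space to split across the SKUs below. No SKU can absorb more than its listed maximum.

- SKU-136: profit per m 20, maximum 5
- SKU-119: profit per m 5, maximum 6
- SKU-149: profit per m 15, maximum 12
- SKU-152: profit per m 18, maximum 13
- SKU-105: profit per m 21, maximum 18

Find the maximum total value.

Highest profit per m first: SKU-105 21 > SKU-136 20 > SKU-152 18 > SKU-149 15 > SKU-119 5.
SKU-105 takes 18 to reach its cap of 18 ; 16 left.
Give SKU-136 5 to hit its cap of 5 ; 11 left.
Only 11 left; SKU-152 takes them to reach 11.
Total = 20×5 + 18×11 + 21×18 = 676.

676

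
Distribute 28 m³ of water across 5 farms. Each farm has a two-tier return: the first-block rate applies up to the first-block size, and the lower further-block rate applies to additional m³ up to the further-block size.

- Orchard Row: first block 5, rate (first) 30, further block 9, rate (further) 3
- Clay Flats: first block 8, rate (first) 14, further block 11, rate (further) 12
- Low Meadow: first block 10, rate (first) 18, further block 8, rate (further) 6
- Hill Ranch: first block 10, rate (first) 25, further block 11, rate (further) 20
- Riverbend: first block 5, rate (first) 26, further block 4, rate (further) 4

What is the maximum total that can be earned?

690

Rank every tier by rate: Orchard Row/tier1 30 > Riverbend/tier1 26 > Hill Ranch/tier1 25 > Hill Ranch/tier2 20 > Low Meadow/tier1 18 > Clay Flats/tier1 14 > Clay Flats/tier2 12 > Low Meadow/tier2 6 > Riverbend/tier2 4 > Orchard Row/tier2 3.
Orchard Row/tier1 (30): +5 ; 23 left.
Riverbend/tier1 (26): +5 ; 18 left.
Hill Ranch tier1 at 25: fill all 10 ; 8 left.
8 remain; put them into Hill Ranch tier2 at 20.
Total = 30×5 + 26×5 + 25×10 + 20×8 = 690.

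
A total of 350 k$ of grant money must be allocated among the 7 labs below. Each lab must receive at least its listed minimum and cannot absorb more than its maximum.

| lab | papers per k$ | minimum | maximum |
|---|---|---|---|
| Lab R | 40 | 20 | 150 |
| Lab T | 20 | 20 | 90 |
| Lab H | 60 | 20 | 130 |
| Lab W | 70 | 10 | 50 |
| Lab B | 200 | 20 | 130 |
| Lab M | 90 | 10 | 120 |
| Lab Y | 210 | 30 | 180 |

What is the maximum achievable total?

Meeting every minimum uses 20+20+20+10+20+10+30 = 130 k$, leaving 220.
Order the labs by papers per k$: Lab Y 210 > Lab B 200 > Lab M 90 > Lab W 70 > Lab H 60 > Lab R 40 > Lab T 20.
Lab Y: +150 to 180 (cap) ; 70 left.
Lab B: +70 (room for 110) → 90. Pool exhausted.
Total = 40×20 + 20×20 + 60×20 + 70×10 + 200×90 + 90×10 + 210×180 = 59800.

59800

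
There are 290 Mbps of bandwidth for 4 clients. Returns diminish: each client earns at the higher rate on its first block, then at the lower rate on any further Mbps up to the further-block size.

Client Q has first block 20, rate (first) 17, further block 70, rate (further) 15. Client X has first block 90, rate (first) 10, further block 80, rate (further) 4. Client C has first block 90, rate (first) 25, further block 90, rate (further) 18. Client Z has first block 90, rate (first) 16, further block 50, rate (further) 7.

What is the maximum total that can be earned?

Treat each block as its own option and order by rate: Client C/T1 25 > Client C/T2 18 > Client Q/T1 17 > Client Z/T1 16 > Client Q/T2 15 > Client X/T1 10 > Client Z/T2 7 > Client X/T2 4.
Fill Client C T1 block (90 at 25) — 200 left.
Client C/T2 (18): +90 — 110 left.
Client Q T1 at 17: fill all 20 — 90 left.
Fill Client Z T1 block (90 at 16) — 0 left.
Total = 25×90 + 18×90 + 17×20 + 16×90 = 5650.

5650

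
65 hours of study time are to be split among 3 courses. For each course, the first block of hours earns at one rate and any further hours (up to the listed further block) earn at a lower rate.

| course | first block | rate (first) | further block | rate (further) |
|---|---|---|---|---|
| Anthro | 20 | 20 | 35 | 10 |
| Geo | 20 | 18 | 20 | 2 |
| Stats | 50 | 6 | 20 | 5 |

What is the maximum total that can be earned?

Order all 6 blocks by rate: Anthro/T1 20 > Geo/T1 18 > Anthro/T2 10 > Stats/T1 6 > Stats/T2 5 > Geo/T2 2.
Anthro T1 at 20: fill all 20 — 45 left.
Geo T1 at 18: fill all 20 — 25 left.
Anthro/T2: +25 of 35 at 10; pool empty.
Total = 20×20 + 18×20 + 10×25 = 1010.

1010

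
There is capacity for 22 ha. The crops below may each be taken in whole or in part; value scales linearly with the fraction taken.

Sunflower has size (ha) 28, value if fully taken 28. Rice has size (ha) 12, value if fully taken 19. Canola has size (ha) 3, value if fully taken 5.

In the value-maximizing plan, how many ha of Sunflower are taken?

Sort by value density: Canola 5/3≈1.67, Rice 19/12≈1.58, Sunflower 28/28≈1.
Take all of Canola (3 ha, value 5) ; 19 ha left.
Take all of Rice (12 ha, value 19) ; 7 ha left.
7 ha left: a 7/28 share of Sunflower gives 28×7/28 = 7.

7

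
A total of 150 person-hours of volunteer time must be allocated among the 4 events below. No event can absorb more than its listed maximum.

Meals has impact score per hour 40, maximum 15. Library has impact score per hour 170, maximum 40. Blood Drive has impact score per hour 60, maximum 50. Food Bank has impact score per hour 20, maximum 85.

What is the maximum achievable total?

11300

Order the events by impact score per hour: Library 170 > Blood Drive 60 > Meals 40 > Food Bank 20.
Library: +40 to 40 (cap) → 110 left.
Give Blood Drive 50 to hit its cap of 50 → 60 left.
Meals: +15 to 15 (cap) → 45 left.
Only 45 left; Food Bank takes them to reach 45.
Total = 40×15 + 170×40 + 60×50 + 20×45 = 11300.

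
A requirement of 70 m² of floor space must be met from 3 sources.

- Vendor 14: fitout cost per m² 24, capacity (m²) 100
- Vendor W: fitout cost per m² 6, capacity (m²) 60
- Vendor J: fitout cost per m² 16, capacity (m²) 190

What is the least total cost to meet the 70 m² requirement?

Fill from the cheapest source first.
Vendor W (6): use full 60 — 10 m² to go.
Vendor J (16): take the remaining 10 — done.
Vendor 14: unused.
Cost = 60×6 + 10×16 = 520.

520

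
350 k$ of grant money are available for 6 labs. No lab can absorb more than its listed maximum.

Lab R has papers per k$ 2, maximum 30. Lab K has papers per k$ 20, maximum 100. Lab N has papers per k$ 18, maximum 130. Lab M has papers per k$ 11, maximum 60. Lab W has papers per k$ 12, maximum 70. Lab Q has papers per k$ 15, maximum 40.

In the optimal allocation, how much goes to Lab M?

Highest papers per k$ first: Lab K 20 > Lab N 18 > Lab Q 15 > Lab W 12 > Lab M 11 > Lab R 2.
Give Lab K 100 to hit its cap of 100 ; 250 left.
Lab N: +130 to 130 (cap) ; 120 left.
Lab Q: +40 to 40 (cap) ; 80 left.
Lab W: +70 to 70 (cap) ; 10 left.
Only 10 left; Lab M takes them to reach 10.

10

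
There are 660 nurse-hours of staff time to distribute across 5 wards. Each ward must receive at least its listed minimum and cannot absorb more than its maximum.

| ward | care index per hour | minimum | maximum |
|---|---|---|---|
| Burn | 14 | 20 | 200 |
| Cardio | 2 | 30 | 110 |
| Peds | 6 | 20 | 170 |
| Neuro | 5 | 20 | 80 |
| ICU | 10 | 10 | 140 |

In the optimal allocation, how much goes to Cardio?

70

Meeting every minimum uses 20+30+20+20+10 = 100 nurse-hours, leaving 560.
Order the wards by care index per hour: Burn 14 > ICU 10 > Peds 6 > Neuro 5 > Cardio 2.
Give Burn 180 more to hit its cap of 200 — 380 left.
ICU takes 130 more to reach its cap of 140 — 250 left.
Give Peds 150 more to hit its cap of 170 — 100 left.
Neuro takes 60 more to reach its cap of 80 — 40 left.
Only 40 left; Cardio takes them to reach 70.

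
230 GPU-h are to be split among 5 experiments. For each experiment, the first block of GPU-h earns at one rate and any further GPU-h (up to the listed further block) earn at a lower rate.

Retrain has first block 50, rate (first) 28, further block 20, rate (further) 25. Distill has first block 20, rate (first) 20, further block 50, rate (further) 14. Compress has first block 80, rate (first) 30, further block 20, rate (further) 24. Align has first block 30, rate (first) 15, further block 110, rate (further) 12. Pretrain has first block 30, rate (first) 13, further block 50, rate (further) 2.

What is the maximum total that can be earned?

5770

Order all 10 blocks by rate: Compress/T1 30 > Retrain/T1 28 > Retrain/T2 25 > Compress/T2 24 > Distill/T1 20 > Align/T1 15 > Distill/T2 14 > Pretrain/T1 13 > Align/T2 12 > Pretrain/T2 2.
Compress T1 at 30: fill all 80 ; 150 left.
Retrain T1 at 28: fill all 50 ; 100 left.
Retrain T2 at 25: fill all 20 ; 80 left.
Compress/T2 (24): +20 ; 60 left.
Fill Distill T1 block (20 at 20) ; 40 left.
Align T1 at 15: fill all 30 ; 10 left.
10 remain; put them into Distill T2 at 14.
Total = 30×80 + 28×50 + 25×20 + 24×20 + 20×20 + 15×30 + 14×10 = 5770.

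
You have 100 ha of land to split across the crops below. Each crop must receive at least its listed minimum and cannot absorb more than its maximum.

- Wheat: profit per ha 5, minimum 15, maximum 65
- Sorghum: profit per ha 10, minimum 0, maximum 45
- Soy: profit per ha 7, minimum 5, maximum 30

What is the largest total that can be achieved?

785

Meeting every minimum uses 15+0+5 = 20 ha, leaving 80.
Rank by profit per ha: Sorghum 10 > Soy 7 > Wheat 5.
Give Sorghum 45 more to hit its cap of 45 ; 35 left.
Soy: +25 to 30 (cap) ; 10 left.
Wheat has room for 50 more but only 10 remain, so it gets 25.
Total = 5×25 + 10×45 + 7×30 = 785.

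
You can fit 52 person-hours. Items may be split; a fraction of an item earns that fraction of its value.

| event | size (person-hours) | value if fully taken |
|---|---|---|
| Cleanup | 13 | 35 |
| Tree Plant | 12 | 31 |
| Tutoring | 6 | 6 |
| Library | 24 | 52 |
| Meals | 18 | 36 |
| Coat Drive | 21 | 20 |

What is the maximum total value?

Best value per unit of size first: Cleanup 35/13≈2.69, Tree Plant 31/12≈2.58, Library 52/24≈2.17, Meals 36/18≈2, Tutoring 6/6≈1, Coat Drive 20/21≈0.952.
All 13 person-hours of Cleanup fit (value 35) → 39 remain.
Take all of Tree Plant (12 person-hours, value 31) → 27 person-hours left.
Take all of Library (24 person-hours, value 52) → 3 person-hours left.
Only 3 person-hours remain; take 3/18 of Meals for value 36×3/18 = 6.
Total value = 124.

124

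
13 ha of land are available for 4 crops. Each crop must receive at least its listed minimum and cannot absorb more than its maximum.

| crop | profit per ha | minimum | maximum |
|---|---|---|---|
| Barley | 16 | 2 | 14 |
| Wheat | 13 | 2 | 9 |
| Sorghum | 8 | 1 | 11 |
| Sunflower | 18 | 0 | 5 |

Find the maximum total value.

Meeting every minimum uses 2+2+1+0 = 5 ha, leaving 8.
Highest profit per ha first: Sunflower 18 > Barley 16 > Wheat 13 > Sorghum 8.
Sunflower: +5 to 5 (cap) → 3 left.
Only 3 left; Barley takes them to reach 5.
Total = 16×5 + 13×2 + 8×1 + 18×5 = 204.

204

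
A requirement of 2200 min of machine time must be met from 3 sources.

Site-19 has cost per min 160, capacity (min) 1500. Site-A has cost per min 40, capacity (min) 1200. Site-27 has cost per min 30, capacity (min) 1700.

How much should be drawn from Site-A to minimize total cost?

500

Use sources in increasing cost order.
Take 1700 from Site-27 at 30 → need 500 more.
Site-A at 40: take 500 of its 1200 → requirement met.
Site-19: unused.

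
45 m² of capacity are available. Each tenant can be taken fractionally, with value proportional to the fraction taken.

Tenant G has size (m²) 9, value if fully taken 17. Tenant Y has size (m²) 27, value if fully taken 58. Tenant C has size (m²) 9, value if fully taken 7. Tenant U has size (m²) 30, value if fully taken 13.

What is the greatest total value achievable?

82

Rank by value-to-size ratio: Tenant Y 58/27≈2.15, Tenant G 17/9≈1.89, Tenant C 7/9≈0.778, Tenant U 13/30≈0.433.
All 27 m² of Tenant Y fit (value 58) ; 18 remain.
Tenant G: take in full, 9 m² for value 17 ; 9 left.
Take all of Tenant C (9 m², value 7) ; 0 m² left.
Total value = 82.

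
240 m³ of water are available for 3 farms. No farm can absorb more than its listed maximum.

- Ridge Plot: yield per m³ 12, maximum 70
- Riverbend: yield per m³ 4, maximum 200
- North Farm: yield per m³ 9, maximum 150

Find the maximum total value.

2270

Highest yield per m³ first: Ridge Plot 12 > North Farm 9 > Riverbend 4.
Give Ridge Plot 70 to hit its cap of 70 — 170 left.
Give North Farm 150 to hit its cap of 150 — 20 left.
Riverbend: +20 (room for 200) → 20. Pool exhausted.
Total = 12×70 + 4×20 + 9×150 = 2270.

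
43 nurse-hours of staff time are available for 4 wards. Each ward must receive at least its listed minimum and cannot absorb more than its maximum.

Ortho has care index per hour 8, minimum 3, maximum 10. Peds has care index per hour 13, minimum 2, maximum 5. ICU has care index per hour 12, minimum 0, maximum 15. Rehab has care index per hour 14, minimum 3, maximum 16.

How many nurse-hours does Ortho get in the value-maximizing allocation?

7

Meeting every minimum uses 3+2+0+3 = 8 nurse-hours, leaving 35.
Order the wards by care index per hour: Rehab 14 > Peds 13 > ICU 12 > Ortho 8.
Rehab takes 13 more to reach its cap of 16 — 22 left.
Peds takes 3 more to reach its cap of 5 — 19 left.
ICU takes 15 more to reach its cap of 15 — 4 left.
Ortho has room for 7 more but only 4 remain, so it gets 7.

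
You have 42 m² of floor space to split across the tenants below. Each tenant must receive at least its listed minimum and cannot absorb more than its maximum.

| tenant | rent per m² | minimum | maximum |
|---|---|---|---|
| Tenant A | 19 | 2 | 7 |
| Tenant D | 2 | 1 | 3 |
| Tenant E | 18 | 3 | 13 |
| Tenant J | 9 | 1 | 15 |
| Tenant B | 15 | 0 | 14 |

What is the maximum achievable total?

Meeting every minimum uses 2+1+3+1+0 = 7 m², leaving 35.
Order the tenants by rent per m²: Tenant A 19 > Tenant E 18 > Tenant B 15 > Tenant J 9 > Tenant D 2.
Give Tenant A 5 more to hit its cap of 7 ; 30 left.
Give Tenant E 10 more to hit its cap of 13 ; 20 left.
Tenant B takes 14 more to reach its cap of 14 ; 6 left.
Only 6 left; Tenant J takes them to reach 7.
Total = 19×7 + 2×1 + 18×13 + 9×7 + 15×14 = 642.

642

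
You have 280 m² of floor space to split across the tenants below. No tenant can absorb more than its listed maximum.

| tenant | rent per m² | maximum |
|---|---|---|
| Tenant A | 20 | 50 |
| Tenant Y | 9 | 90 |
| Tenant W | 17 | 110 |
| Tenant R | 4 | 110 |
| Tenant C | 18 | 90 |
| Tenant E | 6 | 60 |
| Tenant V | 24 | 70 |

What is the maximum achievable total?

Highest rent per m² first: Tenant V 24 > Tenant A 20 > Tenant C 18 > Tenant W 17 > Tenant Y 9 > Tenant E 6 > Tenant R 4.
Give Tenant V 70 to hit its cap of 70 ; 210 left.
Tenant A: +50 to 50 (cap) ; 160 left.
Tenant C: +90 to 90 (cap) ; 70 left.
Tenant W: +70 (room for 110) → 70. Pool exhausted.
Total = 20×50 + 17×70 + 18×90 + 24×70 = 5490.

5490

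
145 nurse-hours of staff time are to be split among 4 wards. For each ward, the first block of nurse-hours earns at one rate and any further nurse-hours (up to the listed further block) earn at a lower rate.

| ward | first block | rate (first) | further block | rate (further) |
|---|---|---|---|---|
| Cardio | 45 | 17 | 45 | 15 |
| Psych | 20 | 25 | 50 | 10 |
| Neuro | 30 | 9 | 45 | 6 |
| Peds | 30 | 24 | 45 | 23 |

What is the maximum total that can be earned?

Order all 8 blocks by rate: Psych/T1 25 > Peds/T1 24 > Peds/T2 23 > Cardio/T1 17 > Cardio/T2 15 > Psych/T2 10 > Neuro/T1 9 > Neuro/T2 6.
Psych T1 at 25: fill all 20 — 125 left.
Peds T1 at 24: fill all 30 — 95 left.
Peds/T2 (23): +45 — 50 left.
Fill Cardio T1 block (45 at 17) — 5 left.
Cardio/T2: +5 of 45 at 15; pool empty.
Total = 25×20 + 24×30 + 23×45 + 17×45 + 15×5 = 3095.

3095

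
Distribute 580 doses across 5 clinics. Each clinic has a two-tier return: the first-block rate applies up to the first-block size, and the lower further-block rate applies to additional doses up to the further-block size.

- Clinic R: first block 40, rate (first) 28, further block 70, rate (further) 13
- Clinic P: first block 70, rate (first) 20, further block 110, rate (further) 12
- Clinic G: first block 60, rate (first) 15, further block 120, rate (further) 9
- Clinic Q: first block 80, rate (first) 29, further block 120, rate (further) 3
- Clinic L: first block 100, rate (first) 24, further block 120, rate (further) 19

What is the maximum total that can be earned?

11810

Rank every tier by rate: Clinic Q/T1 29 > Clinic R/T1 28 > Clinic L/T1 24 > Clinic P/T1 20 > Clinic L/T2 19 > Clinic G/T1 15 > Clinic R/T2 13 > Clinic P/T2 12 > Clinic G/T2 9 > Clinic Q/T2 3.
Clinic Q T1 at 29: fill all 80 ; 500 left.
Clinic R/T1 (28): +40 ; 460 left.
Fill Clinic L T1 block (100 at 24) ; 360 left.
Fill Clinic P T1 block (70 at 20) ; 290 left.
Clinic L T2 at 19: fill all 120 ; 170 left.
Clinic G/T1 (15): +60 ; 110 left.
Fill Clinic R T2 block (70 at 13) ; 40 left.
40 remain; put them into Clinic P T2 at 12.
Total = 29×80 + 28×40 + 24×100 + 20×70 + 19×120 + 15×60 + 13×70 + 12×40 = 11810.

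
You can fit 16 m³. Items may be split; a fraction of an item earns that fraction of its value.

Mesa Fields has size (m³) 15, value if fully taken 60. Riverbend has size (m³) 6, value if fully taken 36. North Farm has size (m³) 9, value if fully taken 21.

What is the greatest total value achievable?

Sort by value density: Riverbend 36/6≈6, Mesa Fields 60/15≈4, North Farm 21/9≈2.33.
Riverbend: take in full, 6 m³ for value 36 → 10 left.
Only 10 m³ remain; take 10/15 of Mesa Fields for value 60×10/15 = 40.
Total value = 76.

76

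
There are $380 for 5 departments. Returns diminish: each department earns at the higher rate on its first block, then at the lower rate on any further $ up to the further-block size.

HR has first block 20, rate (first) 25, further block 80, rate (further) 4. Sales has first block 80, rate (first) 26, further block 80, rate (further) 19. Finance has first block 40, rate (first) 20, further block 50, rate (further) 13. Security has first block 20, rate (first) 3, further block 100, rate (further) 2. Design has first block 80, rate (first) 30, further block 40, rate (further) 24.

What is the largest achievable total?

8780

Rank every tier by rate: Design/T1 30 > Sales/T1 26 > HR/T1 25 > Design/T2 24 > Finance/T1 20 > Sales/T2 19 > Finance/T2 13 > HR/T2 4 > Security/T1 3 > Security/T2 2.
Design T1 at 30: fill all 80 → 300 left.
Fill Sales T1 block (80 at 26) → 220 left.
HR T1 at 25: fill all 20 → 200 left.
Fill Design T2 block (40 at 24) → 160 left.
Finance/T1 (20): +40 → 120 left.
Sales/T2 (19): +80 → 40 left.
40 remain; put them into Finance T2 at 13.
Total = 30×80 + 26×80 + 25×20 + 24×40 + 20×40 + 19×80 + 13×40 = 8780.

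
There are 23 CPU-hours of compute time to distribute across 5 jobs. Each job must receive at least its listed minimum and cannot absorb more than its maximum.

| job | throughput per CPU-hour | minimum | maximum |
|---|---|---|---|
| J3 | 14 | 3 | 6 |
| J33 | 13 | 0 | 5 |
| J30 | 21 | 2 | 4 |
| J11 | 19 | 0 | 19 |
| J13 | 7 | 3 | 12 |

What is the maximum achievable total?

394

Meeting every minimum uses 3+0+2+0+3 = 8 CPU-hours, leaving 15.
Highest throughput per CPU-hour first: J30 21 > J11 19 > J3 14 > J33 13 > J13 7.
J30: +2 to 4 (cap) → 13 left.
Only 13 left; J11 takes them to reach 13.
Total = 14×3 + 21×4 + 19×13 + 7×3 = 394.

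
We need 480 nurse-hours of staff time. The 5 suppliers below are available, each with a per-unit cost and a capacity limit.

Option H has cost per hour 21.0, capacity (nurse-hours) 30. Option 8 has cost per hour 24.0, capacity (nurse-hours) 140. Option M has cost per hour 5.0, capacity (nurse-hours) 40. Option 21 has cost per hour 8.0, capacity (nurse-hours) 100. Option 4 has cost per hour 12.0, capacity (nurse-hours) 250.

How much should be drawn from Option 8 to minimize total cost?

Use suppliers in increasing cost order.
Option M (5.0): use full 40 → 440 nurse-hours to go.
Option 21 (8.0): use full 100 → 340 nurse-hours to go.
Take 250 from Option 4 at 12.0 → need 90 more.
Option H at 21.0: take all 30 nurse-hours → 60 still needed.
Option 8 at 24.0: take 60 of its 140 → requirement met.

60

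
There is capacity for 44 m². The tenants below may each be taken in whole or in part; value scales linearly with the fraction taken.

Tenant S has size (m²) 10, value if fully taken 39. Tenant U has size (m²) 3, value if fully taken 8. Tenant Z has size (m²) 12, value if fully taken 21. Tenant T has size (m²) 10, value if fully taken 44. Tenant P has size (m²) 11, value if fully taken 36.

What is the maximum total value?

144.5

Rank by value-to-size ratio: Tenant T 44/10≈4.4, Tenant S 39/10≈3.9, Tenant P 36/11≈3.27, Tenant U 8/3≈2.67, Tenant Z 21/12≈1.75.
Tenant T: take in full, 10 m² for value 44 → 34 left.
Tenant S: take in full, 10 m² for value 39 → 24 left.
Tenant P: take in full, 11 m² for value 36 → 13 left.
Take all of Tenant U (3 m², value 8) → 10 m² left.
10 m² left: a 10/12 share of Tenant Z gives 21×10/12 = 17.5.
Total value = 144.5.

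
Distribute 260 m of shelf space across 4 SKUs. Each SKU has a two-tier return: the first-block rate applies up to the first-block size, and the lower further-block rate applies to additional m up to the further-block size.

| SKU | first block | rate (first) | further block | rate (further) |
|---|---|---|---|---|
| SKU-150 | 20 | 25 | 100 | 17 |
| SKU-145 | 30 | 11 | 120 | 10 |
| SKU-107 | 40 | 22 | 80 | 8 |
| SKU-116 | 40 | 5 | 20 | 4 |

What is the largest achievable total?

4110

Rank every tier by rate: SKU-150/first 25 > SKU-107/first 22 > SKU-150/second 17 > SKU-145/first 11 > SKU-145/second 10 > SKU-107/second 8 > SKU-116/first 5 > SKU-116/second 4.
SKU-150 first at 25: fill all 20 → 240 left.
SKU-107 first at 22: fill all 40 → 200 left.
Fill SKU-150 second block (100 at 17) → 100 left.
Fill SKU-145 first block (30 at 11) → 70 left.
SKU-145 second at 10: only 70 left, fill 70.
Total = 25×20 + 22×40 + 17×100 + 11×30 + 10×70 = 4110.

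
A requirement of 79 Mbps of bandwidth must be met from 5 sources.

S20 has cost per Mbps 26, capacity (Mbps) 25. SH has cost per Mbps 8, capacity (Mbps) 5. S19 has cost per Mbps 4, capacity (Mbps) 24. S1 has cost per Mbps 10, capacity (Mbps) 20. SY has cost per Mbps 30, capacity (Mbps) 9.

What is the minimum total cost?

1136

Cheapest first:
Take 24 from S19 at 4 ; need 55 more.
SH at 8: take all 5 Mbps ; 50 still needed.
Take 20 from S1 at 10 ; need 30 more.
S20 (26): use full 25 ; 5 Mbps to go.
Take 5 from SY at 30 to finish.
Cost = 24×4 + 5×8 + 20×10 + 25×26 + 5×30 = 1136.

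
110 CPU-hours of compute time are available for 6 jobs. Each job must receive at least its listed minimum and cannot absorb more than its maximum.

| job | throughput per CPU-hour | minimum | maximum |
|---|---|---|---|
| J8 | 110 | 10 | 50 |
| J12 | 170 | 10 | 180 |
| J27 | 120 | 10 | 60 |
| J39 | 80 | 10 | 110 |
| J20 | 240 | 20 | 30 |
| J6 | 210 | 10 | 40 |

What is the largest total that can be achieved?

Meeting every minimum uses 10+10+10+10+20+10 = 70 CPU-hours, leaving 40.
Highest throughput per CPU-hour first: J20 240 > J6 210 > J12 170 > J27 120 > J8 110 > J39 80.
J20 takes 10 more to reach its cap of 30 — 30 left.
Give J6 30 more to hit its cap of 40 — 0 left.
Total = 110×10 + 170×10 + 120×10 + 80×10 + 240×30 + 210×40 = 20400.

20400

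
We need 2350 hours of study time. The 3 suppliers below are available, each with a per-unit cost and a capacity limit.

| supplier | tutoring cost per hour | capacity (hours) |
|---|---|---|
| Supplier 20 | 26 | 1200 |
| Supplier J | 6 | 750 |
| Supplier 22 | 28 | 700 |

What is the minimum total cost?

46900

Fill from the cheapest supplier first.
Supplier J (6): use full 750 — 1600 hours to go.
Take 1200 from Supplier 20 at 26 — need 400 more.
Take 400 from Supplier 22 at 28 to finish.
Cost = 750×6 + 1200×26 + 400×28 = 46900.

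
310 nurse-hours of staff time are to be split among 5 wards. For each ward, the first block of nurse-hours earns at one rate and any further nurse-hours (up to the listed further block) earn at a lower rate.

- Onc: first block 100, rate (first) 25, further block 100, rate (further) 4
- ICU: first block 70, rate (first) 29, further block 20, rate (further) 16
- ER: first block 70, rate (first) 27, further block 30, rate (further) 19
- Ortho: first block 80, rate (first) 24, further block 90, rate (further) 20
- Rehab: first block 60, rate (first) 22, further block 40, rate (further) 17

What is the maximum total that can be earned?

Order all 10 blocks by rate: ICU/T1 29 > ER/T1 27 > Onc/T1 25 > Ortho/T1 24 > Rehab/T1 22 > Ortho/T2 20 > ER/T2 19 > Rehab/T2 17 > ICU/T2 16 > Onc/T2 4.
ICU/T1 (29): +70 — 240 left.
ER/T1 (27): +70 — 170 left.
Onc T1 at 25: fill all 100 — 70 left.
70 remain; put them into Ortho T1 at 24.
Total = 29×70 + 27×70 + 25×100 + 24×70 = 8100.

8100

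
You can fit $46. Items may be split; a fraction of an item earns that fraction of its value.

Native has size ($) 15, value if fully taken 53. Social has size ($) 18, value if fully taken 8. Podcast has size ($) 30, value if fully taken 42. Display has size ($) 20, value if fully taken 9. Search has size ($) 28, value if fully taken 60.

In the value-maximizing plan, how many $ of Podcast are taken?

3

Rank by value-to-size ratio: Native 53/15≈3.53, Search 60/28≈2.14, Podcast 42/30≈1.4, Display 9/20≈0.45, Social 8/18≈0.444.
All 15 $ of Native fit (value 53) — 31 remain.
Search: take in full, 28 $ for value 60 — 3 left.
Only 3 $ remain; take 3/30 of Podcast for value 42×3/30 = 4.2.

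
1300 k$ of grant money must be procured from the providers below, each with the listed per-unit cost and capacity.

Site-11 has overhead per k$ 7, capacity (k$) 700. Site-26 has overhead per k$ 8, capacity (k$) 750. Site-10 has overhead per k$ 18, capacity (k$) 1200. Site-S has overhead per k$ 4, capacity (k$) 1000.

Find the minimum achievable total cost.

Use providers in increasing cost order.
Site-S (4): use full 1000 — 300 k$ to go.
Take 300 from Site-11 at 7 to finish.
Site-26, Site-10: unused.
Cost = 1000×4 + 300×7 = 6100.

6100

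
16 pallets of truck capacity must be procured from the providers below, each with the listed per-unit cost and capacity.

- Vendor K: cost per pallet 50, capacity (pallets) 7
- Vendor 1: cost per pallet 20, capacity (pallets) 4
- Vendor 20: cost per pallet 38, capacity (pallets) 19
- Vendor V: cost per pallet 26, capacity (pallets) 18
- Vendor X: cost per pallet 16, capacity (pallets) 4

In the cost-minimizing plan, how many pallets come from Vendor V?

Use providers in increasing cost order.
Vendor X (16): use full 4 ; 12 pallets to go.
Vendor 1 at 20: take all 4 pallets ; 8 still needed.
Vendor V (26): take the remaining 8 ; done.
Vendor 20, Vendor K: unused.

8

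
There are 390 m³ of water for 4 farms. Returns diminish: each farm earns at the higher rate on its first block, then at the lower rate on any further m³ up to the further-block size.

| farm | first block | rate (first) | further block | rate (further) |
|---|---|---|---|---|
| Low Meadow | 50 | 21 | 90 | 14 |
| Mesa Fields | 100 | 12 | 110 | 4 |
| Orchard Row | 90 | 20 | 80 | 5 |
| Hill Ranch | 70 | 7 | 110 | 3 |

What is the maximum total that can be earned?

5730

Treat each block as its own option and order by rate: Low Meadow/T1 21 > Orchard Row/T1 20 > Low Meadow/T2 14 > Mesa Fields/T1 12 > Hill Ranch/T1 7 > Orchard Row/T2 5 > Mesa Fields/T2 4 > Hill Ranch/T2 3.
Low Meadow/T1 (21): +50 — 340 left.
Orchard Row T1 at 20: fill all 90 — 250 left.
Low Meadow T2 at 14: fill all 90 — 160 left.
Mesa Fields T1 at 12: fill all 100 — 60 left.
Hill Ranch T1 at 7: only 60 left, fill 60.
Total = 21×50 + 20×90 + 14×90 + 12×100 + 7×60 = 5730.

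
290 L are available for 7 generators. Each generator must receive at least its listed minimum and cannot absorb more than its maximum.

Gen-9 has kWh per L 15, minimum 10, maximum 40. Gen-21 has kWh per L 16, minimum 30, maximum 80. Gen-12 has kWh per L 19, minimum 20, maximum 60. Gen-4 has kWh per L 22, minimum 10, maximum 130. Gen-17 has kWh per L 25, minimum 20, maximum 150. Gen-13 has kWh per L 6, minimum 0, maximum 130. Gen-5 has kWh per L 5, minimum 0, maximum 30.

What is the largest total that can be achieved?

6520

Meeting every minimum uses 10+30+20+10+20+0+0 = 90 L, leaving 200.
Highest kWh per L first: Gen-17 25 > Gen-4 22 > Gen-12 19 > Gen-21 16 > Gen-9 15 > Gen-13 6 > Gen-5 5.
Gen-17: +130 to 150 (cap) ; 70 left.
Gen-4 has room for 120 more but only 70 remain, so it gets 80.
Total = 15×10 + 16×30 + 19×20 + 22×80 + 25×150 = 6520.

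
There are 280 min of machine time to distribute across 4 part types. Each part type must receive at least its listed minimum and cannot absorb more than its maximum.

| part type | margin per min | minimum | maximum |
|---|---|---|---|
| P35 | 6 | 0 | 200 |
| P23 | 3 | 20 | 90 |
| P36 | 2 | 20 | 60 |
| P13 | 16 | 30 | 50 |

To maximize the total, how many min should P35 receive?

190

Meeting every minimum uses 0+20+20+30 = 70 min, leaving 210.
Order the part types by margin per min: P13 16 > P35 6 > P23 3 > P36 2.
P13: +20 to 50 (cap) → 190 left.
Only 190 left; P35 takes them to reach 190.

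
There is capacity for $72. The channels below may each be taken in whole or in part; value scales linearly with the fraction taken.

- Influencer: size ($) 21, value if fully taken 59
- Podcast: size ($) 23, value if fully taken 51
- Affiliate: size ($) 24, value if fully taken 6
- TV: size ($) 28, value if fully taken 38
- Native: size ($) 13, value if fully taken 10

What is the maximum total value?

Rank by value-to-size ratio: Influencer 59/21≈2.81, Podcast 51/23≈2.22, TV 38/28≈1.36, Native 10/13≈0.769, Affiliate 6/24≈0.25.
Take all of Influencer (21 $, value 59) ; 51 $ left.
Take all of Podcast (23 $, value 51) ; 28 $ left.
All 28 $ of TV fit (value 38) ; 0 remain.
Total value = 148.

148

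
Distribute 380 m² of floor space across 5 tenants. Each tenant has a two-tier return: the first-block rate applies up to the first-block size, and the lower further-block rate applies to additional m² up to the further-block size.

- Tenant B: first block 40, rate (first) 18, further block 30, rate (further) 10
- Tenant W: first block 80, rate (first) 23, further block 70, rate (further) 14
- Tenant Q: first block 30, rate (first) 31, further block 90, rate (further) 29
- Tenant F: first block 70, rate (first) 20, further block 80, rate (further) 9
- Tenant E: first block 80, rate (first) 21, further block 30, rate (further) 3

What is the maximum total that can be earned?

9000

Treat each block as its own option and order by rate: Tenant Q/tier1 31 > Tenant Q/tier2 29 > Tenant W/tier1 23 > Tenant E/tier1 21 > Tenant F/tier1 20 > Tenant B/tier1 18 > Tenant W/tier2 14 > Tenant B/tier2 10 > Tenant F/tier2 9 > Tenant E/tier2 3.
Tenant Q/tier1 (31): +30 — 350 left.
Tenant Q tier2 at 29: fill all 90 — 260 left.
Tenant W tier1 at 23: fill all 80 — 180 left.
Fill Tenant E tier1 block (80 at 21) — 100 left.
Tenant F/tier1 (20): +70 — 30 left.
30 remain; put them into Tenant B tier1 at 18.
Total = 31×30 + 29×90 + 23×80 + 21×80 + 20×70 + 18×30 = 9000.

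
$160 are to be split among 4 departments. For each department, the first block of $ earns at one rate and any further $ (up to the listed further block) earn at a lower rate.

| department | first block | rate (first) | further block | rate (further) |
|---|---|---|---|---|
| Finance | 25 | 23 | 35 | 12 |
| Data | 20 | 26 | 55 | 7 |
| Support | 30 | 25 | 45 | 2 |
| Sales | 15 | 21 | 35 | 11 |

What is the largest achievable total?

Order all 8 blocks by rate: Data/first 26 > Support/first 25 > Finance/first 23 > Sales/first 21 > Finance/second 12 > Sales/second 11 > Data/second 7 > Support/second 2.
Data first at 26: fill all 20 — 140 left.
Support/first (25): +30 — 110 left.
Finance/first (23): +25 — 85 left.
Sales/first (21): +15 — 70 left.
Finance/second (12): +35 — 35 left.
Sales second at 11: fill all 35 — 0 left.
Total = 26×20 + 25×30 + 23×25 + 21×15 + 12×35 + 11×35 = 2965.

2965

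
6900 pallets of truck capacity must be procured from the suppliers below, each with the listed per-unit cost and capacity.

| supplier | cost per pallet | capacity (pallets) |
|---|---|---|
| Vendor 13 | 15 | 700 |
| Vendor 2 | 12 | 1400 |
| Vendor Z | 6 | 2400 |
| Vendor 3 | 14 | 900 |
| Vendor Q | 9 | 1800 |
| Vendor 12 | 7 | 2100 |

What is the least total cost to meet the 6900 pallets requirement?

52500

Cheapest first:
Take 2400 from Vendor Z at 6 — need 4500 more.
Take 2100 from Vendor 12 at 7 — need 2400 more.
Vendor Q at 9: take all 1800 pallets — 600 still needed.
Vendor 2 at 12: take 600 of its 1400 — requirement met.
Vendor 3, Vendor 13: unused.
Cost = 2400×6 + 2100×7 + 1800×9 + 600×12 = 52500.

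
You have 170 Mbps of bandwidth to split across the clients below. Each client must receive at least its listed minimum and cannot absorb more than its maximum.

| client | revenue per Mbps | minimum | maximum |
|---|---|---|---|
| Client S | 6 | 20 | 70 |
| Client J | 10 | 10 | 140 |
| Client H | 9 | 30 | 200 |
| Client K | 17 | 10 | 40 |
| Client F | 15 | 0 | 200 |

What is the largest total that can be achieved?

Meeting every minimum uses 20+10+30+10+0 = 70 Mbps, leaving 100.
Order the clients by revenue per Mbps: Client K 17 > Client F 15 > Client J 10 > Client H 9 > Client S 6.
Client K takes 30 more to reach its cap of 40 ; 70 left.
Client F: +70 (room for 200) → 70. Pool exhausted.
Total = 6×20 + 10×10 + 9×30 + 17×40 + 15×70 = 2220.

2220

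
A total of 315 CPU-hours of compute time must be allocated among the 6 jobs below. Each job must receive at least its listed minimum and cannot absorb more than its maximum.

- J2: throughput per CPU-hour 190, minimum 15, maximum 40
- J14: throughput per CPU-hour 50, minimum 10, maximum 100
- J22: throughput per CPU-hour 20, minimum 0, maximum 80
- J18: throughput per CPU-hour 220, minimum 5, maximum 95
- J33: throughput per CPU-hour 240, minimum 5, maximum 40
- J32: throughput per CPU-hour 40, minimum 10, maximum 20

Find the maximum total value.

44300

Meeting every minimum uses 15+10+0+5+5+10 = 45 CPU-hours, leaving 270.
Highest throughput per CPU-hour first: J33 240 > J18 220 > J2 190 > J14 50 > J32 40 > J22 20.
Give J33 35 more to hit its cap of 40 → 235 left.
Give J18 90 more to hit its cap of 95 → 145 left.
Give J2 25 more to hit its cap of 40 → 120 left.
Give J14 90 more to hit its cap of 100 → 30 left.
J32 takes 10 more to reach its cap of 20 → 20 left.
Only 20 left; J22 takes them to reach 20.
Total = 190×40 + 50×100 + 20×20 + 220×95 + 240×40 + 40×20 = 44300.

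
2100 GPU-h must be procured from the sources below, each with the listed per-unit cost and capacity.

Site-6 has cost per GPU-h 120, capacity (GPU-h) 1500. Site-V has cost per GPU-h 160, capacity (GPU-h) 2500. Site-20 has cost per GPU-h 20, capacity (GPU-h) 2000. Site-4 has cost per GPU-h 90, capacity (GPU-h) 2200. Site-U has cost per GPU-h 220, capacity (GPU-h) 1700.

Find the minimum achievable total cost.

49000

Fill from the cheapest source first.
Site-20 (20): use full 2000 ; 100 GPU-h to go.
Site-4 (90): take the remaining 100 ; done.
Site-6, Site-V, Site-U: unused.
Cost = 2000×20 + 100×90 = 49000.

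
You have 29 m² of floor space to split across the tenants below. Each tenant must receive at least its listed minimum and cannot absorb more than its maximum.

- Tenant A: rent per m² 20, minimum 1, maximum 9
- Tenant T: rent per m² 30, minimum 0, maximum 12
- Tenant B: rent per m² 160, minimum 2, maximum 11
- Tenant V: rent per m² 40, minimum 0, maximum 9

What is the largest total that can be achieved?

2380

Meeting every minimum uses 1+0+2+0 = 3 m², leaving 26.
Order the tenants by rent per m²: Tenant B 160 > Tenant V 40 > Tenant T 30 > Tenant A 20.
Tenant B: +9 to 11 (cap) ; 17 left.
Give Tenant V 9 more to hit its cap of 9 ; 8 left.
Tenant T: +8 (room for 12) → 8. Pool exhausted.
Total = 20×1 + 30×8 + 160×11 + 40×9 = 2380.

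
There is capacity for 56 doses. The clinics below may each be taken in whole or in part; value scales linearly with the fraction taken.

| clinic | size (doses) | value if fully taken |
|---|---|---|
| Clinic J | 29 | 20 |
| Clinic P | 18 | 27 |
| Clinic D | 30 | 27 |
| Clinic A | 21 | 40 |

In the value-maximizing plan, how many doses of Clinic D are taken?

17

Best value per unit of size first: Clinic A 40/21≈1.9, Clinic P 27/18≈1.5, Clinic D 27/30≈0.9, Clinic J 20/29≈0.69.
Take all of Clinic A (21 doses, value 40) → 35 doses left.
All 18 doses of Clinic P fit (value 27) → 17 remain.
17 doses left: a 17/30 share of Clinic D gives 27×17/30 = 15.3.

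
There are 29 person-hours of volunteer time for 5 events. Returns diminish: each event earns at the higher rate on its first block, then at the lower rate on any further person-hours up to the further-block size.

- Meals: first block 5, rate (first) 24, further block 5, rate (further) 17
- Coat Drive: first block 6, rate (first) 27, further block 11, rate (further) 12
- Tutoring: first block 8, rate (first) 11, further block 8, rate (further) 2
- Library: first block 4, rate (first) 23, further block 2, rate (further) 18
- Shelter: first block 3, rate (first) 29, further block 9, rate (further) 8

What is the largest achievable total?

Treat each block as its own option and order by rate: Shelter/tier1 29 > Coat Drive/tier1 27 > Meals/tier1 24 > Library/tier1 23 > Library/tier2 18 > Meals/tier2 17 > Coat Drive/tier2 12 > Tutoring/tier1 11 > Shelter/tier2 8 > Tutoring/tier2 2.
Fill Shelter tier1 block (3 at 29) — 26 left.
Coat Drive tier1 at 27: fill all 6 — 20 left.
Fill Meals tier1 block (5 at 24) — 15 left.
Fill Library tier1 block (4 at 23) — 11 left.
Library/tier2 (18): +2 — 9 left.
Meals tier2 at 17: fill all 5 — 4 left.
Coat Drive tier2 at 12: only 4 left, fill 4.
Total = 29×3 + 27×6 + 24×5 + 23×4 + 18×2 + 17×5 + 12×4 = 630.

630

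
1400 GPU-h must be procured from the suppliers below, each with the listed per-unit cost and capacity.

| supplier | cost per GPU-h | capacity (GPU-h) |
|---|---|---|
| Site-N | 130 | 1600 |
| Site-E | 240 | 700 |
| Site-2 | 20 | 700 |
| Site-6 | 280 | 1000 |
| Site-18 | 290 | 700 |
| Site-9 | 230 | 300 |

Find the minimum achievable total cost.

105000

Use suppliers in increasing cost order.
Site-2 at 20: take all 700 GPU-h → 700 still needed.
Site-N (130): take the remaining 700 → done.
Site-9, Site-E, Site-6, Site-18: unused.
Cost = 700×20 + 700×130 = 105000.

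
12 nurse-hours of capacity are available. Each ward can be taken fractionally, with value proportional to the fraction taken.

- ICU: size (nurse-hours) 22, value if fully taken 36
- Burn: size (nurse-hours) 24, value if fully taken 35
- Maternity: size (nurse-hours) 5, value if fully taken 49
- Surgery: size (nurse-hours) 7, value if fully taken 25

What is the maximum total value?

74

Sort by value density: Maternity 49/5≈9.8, Surgery 25/7≈3.57, ICU 36/22≈1.64, Burn 35/24≈1.46.
Maternity: take in full, 5 nurse-hours for value 49 ; 7 left.
Take all of Surgery (7 nurse-hours, value 25) ; 0 nurse-hours left.
Total value = 74.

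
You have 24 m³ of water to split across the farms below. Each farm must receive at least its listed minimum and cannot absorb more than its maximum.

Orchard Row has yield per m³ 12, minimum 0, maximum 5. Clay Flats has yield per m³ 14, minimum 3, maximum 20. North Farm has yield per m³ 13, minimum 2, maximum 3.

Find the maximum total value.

Meeting every minimum uses 0+3+2 = 5 m³, leaving 19.
Rank by yield per m³: Clay Flats 14 > North Farm 13 > Orchard Row 12.
Clay Flats takes 17 more to reach its cap of 20 → 2 left.
North Farm takes 1 more to reach its cap of 3 → 1 left.
Orchard Row has room for 5 more but only 1 remain, so it gets 1.
Total = 12×1 + 14×20 + 13×3 = 331.

331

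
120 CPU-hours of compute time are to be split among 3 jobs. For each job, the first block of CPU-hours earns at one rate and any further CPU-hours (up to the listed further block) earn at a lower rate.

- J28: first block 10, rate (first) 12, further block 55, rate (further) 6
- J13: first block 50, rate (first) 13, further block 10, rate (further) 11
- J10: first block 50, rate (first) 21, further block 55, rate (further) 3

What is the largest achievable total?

1930

Treat each block as its own option and order by rate: J10/first 21 > J13/first 13 > J28/first 12 > J13/second 11 > J28/second 6 > J10/second 3.
Fill J10 first block (50 at 21) ; 70 left.
Fill J13 first block (50 at 13) ; 20 left.
J28/first (12): +10 ; 10 left.
J13/second (11): +10 ; 0 left.
Total = 21×50 + 13×50 + 12×10 + 11×10 = 1930.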